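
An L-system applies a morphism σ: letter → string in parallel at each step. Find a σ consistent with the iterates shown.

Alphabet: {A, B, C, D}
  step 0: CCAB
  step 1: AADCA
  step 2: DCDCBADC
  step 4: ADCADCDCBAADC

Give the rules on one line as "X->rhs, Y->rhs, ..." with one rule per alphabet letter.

A->DC, B->A, C->A, D->B

  step 1 ⇒ step 2: AADCA ⇒ DC·DC·B·A·DC
    A ↦ DC
    C ↦ A
    D ↦ B
  step 0 ⇒ step 1: CCAB ⇒ A·A·DC·A
    B ↦ A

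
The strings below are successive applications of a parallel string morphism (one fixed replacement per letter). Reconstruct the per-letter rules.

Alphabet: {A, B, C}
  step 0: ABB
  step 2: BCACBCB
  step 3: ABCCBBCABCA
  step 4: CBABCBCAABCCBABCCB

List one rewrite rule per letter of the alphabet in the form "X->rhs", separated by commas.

  step 3 ⇒ step 4: ABCCBBCABCA ⇒ CB·A·BC·BC·A·A·BC·CB·A·BC·CB
    A ↦ CB
    B ↦ A
    C ↦ BC

A->CB, B->A, C->BC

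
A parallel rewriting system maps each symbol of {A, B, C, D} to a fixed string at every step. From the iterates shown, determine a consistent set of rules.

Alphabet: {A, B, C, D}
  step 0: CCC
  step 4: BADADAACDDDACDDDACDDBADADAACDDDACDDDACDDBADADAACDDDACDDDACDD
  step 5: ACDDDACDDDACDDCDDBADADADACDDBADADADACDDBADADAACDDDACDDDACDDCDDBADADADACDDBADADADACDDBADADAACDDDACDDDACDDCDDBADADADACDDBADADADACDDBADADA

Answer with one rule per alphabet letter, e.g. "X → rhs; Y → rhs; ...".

A->CDD, B->A, C->BA, D->DA

  step 4 ⇒ step 5: BADADAACDDDACDDDACDDBADADAACDDDACDDDACDDBADADAACDDDACDDDACDD ⇒ A·CDD·DA·CDD·DA·CDD·CDD·BA·DA·DA·DA·CDD·BA·DA·DA·DA·CDD·BA·DA·DA·A·CDD·DA·CDD·DA·CDD·CDD·BA·DA·DA·DA·CDD·BA·DA·DA·DA·CDD·BA·DA·DA·A·CDD·DA·CDD·DA·CDD·CDD·BA·DA·DA·DA·CDD·BA·DA·DA·DA·CDD·BA·DA·DA
    A ↦ CDD
    B ↦ A
    C ↦ BA
    D ↦ DA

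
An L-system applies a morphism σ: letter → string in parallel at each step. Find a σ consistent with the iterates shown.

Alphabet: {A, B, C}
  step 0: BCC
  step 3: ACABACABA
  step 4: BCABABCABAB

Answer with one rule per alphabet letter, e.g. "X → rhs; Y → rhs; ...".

A->B, B->A, C->CA

  step 3 ⇒ step 4: ACABACABA ⇒ B·CA·B·A·B·CA·B·A·B
    A ↦ B
    B ↦ A
    C ↦ CA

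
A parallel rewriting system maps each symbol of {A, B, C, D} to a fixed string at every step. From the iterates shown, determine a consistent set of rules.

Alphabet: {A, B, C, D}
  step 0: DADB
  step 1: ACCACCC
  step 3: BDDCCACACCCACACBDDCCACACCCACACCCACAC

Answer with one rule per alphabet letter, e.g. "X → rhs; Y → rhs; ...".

  step 0 ⇒ step 1: DADB ⇒ AC·C·AC·CC
    A ↦ C
    B ↦ CC
    D ↦ AC
    C ↦ BDD  (constrained at step 1)

A->C, B->CC, C->BDD, D->AC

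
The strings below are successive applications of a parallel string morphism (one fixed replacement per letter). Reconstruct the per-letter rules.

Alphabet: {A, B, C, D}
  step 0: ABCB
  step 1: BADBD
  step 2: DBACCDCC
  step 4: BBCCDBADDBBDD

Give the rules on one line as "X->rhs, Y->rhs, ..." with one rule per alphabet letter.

  step 1 ⇒ step 2: BADBD ⇒ D·BA·CC·D·CC
    A ↦ BA
    B ↦ D
    D ↦ CC
  step 0 ⇒ step 1: ABCB ⇒ BA·D·B·D
    C ↦ B

A->BA, B->D, C->B, D->CC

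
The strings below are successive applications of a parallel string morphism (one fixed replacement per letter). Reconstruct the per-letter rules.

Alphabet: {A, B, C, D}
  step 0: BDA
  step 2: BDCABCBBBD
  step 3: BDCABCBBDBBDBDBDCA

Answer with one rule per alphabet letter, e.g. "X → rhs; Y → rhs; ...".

  step 2 ⇒ step 3: BDCABCBBBD ⇒ BD·CA·B·CB·BD·B·BD·BD·BD·CA
    A ↦ CB
    B ↦ BD
    C ↦ B
    D ↦ CA

A->CB, B->BD, C->B, D->CA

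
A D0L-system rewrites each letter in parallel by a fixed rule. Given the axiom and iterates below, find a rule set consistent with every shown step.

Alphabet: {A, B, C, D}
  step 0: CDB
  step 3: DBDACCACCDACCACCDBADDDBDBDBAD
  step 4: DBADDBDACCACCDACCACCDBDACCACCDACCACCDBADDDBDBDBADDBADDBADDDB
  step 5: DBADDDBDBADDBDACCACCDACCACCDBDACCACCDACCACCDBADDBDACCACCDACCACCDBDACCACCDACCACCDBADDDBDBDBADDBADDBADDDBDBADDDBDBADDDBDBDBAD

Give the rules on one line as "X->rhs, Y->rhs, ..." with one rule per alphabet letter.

  step 4 ⇒ step 5: DBADDBDACCACCDACCACCDBDACCACCDACCACCDBADDDBDBDBADDBADDBADDDB ⇒ DB·AD·D·DB·DB·AD·DB·D·ACC·ACC·D·ACC·ACC·DB·D·ACC·ACC·D·ACC·ACC·DB·AD·DB·D·ACC·ACC·D·ACC·ACC·DB·D·ACC·ACC·D·ACC·ACC·DB·AD·D·DB·DB·DB·AD·DB·AD·DB·AD·D·DB·DB·AD·D·DB·DB·AD·D·DB·DB·DB·AD
    A ↦ D
    B ↦ AD
    C ↦ ACC
    D ↦ DB

A->D, B->AD, C->ACC, D->DB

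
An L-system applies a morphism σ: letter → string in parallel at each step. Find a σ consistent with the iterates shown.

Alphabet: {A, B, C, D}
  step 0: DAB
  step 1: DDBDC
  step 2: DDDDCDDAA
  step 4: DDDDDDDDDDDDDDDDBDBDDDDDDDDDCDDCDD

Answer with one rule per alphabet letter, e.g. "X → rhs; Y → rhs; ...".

  step 1 ⇒ step 2: DDBDC ⇒ DD·DD·C·DD·AA
    B ↦ C
    C ↦ AA
    D ↦ DD
  step 0 ⇒ step 1: DAB ⇒ DD·BD·C
    A ↦ BD

A->BD, B->C, C->AA, D->DD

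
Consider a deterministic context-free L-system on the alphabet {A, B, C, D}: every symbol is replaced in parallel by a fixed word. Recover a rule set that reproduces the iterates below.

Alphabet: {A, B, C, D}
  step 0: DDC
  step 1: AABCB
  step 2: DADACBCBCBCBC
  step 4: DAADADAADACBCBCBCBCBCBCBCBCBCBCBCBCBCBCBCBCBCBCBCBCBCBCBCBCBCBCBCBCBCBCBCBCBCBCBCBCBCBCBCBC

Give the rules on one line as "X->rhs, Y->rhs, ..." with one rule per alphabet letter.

  step 1 ⇒ step 2: AABCB ⇒ DA·DA·CBC·BCB·CBC
    A ↦ DA
    B ↦ CBC
    C ↦ BCB
  step 0 ⇒ step 1: DDC ⇒ A·A·BCB
    D ↦ A

A->DA, B->CBC, C->BCB, D->A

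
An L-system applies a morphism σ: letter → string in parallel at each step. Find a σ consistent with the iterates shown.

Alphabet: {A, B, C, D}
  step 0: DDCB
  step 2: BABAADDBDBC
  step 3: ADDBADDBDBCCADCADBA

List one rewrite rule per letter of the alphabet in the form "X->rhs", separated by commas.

  step 2 ⇒ step 3: BABAADDBDBC ⇒ AD·DB·AD·DB·DB·C·C·AD·C·AD·BA
    A ↦ DB
    B ↦ AD
    C ↦ BA
    D ↦ C

A->DB, B->AD, C->BA, D->C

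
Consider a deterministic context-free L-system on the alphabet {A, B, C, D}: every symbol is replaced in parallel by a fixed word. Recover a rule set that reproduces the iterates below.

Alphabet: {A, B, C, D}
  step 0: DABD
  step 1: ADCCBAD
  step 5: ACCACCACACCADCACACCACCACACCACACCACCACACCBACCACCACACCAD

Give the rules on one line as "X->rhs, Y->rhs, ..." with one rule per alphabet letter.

A->C, B->CB, C->AC, D->AD

  step 0 ⇒ step 1: DABD ⇒ AD·C·CB·AD
    A ↦ C
    B ↦ CB
    D ↦ AD
    C ↦ AC  (constrained at step 1)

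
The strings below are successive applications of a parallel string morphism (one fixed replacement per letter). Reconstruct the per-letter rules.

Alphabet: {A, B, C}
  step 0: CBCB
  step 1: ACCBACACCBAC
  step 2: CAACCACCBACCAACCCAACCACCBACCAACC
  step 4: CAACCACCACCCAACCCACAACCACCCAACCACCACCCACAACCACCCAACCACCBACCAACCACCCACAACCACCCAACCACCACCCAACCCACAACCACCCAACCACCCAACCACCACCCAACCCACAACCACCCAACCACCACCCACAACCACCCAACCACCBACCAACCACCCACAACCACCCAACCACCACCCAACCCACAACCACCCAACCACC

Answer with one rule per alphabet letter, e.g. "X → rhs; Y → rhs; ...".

  step 1 ⇒ step 2: ACCBACACCBAC ⇒ CA·ACC·ACC·BAC·CA·ACC·CA·ACC·ACC·BAC·CA·ACC
    A ↦ CA
    B ↦ BAC
    C ↦ ACC

A->CA, B->BAC, C->ACC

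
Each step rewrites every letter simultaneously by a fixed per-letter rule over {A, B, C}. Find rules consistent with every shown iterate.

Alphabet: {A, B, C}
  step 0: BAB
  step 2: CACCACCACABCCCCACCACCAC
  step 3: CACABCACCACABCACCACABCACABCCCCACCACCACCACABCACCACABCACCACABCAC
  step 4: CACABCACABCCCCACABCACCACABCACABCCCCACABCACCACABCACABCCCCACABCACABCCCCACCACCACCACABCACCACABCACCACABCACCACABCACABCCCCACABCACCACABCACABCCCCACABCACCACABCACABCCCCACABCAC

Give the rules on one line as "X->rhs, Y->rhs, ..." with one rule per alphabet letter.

A->AB, B->CCC, C->CAC

  step 3 ⇒ step 4: CACABCACCACABCACCACABCACABCCCCACCACCACCACABCACCACABCACCACABCAC ⇒ CAC·AB·CAC·AB·CCC·CAC·AB·CAC·CAC·AB·CAC·AB·CCC·CAC·AB·CAC·CAC·AB·CAC·AB·CCC·CAC·AB·CAC·AB·CCC·CAC·CAC·CAC·CAC·AB·CAC·CAC·AB·CAC·CAC·AB·CAC·CAC·AB·CAC·AB·CCC·CAC·AB·CAC·CAC·AB·CAC·AB·CCC·CAC·AB·CAC·CAC·AB·CAC·AB·CCC·CAC·AB·CAC
    A ↦ AB
    B ↦ CCC
    C ↦ CAC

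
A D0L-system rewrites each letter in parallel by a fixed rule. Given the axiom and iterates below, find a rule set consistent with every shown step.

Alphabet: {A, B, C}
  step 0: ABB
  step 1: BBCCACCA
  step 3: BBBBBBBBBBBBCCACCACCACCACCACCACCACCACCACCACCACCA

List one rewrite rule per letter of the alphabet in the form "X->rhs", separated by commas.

  step 0 ⇒ step 1: ABB ⇒ BB·CCA·CCA
    A ↦ BB
    B ↦ CCA
    C ↦ BB  (constrained at step 1)

A->BB, B->CCA, C->BB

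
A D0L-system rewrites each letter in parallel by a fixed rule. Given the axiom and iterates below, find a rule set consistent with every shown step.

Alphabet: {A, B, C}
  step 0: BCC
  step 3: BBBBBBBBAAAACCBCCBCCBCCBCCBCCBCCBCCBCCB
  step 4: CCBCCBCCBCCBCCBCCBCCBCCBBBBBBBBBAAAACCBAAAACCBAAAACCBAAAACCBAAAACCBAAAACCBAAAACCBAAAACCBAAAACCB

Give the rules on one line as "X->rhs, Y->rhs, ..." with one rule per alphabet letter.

  step 3 ⇒ step 4: BBBBBBBBAAAACCBCCBCCBCCBCCBCCBCCBCCBCCB ⇒ CCB·CCB·CCB·CCB·CCB·CCB·CCB·CCB·BB·BB·BB·BB·AA·AA·CCB·AA·AA·CCB·AA·AA·CCB·AA·AA·CCB·AA·AA·CCB·AA·AA·CCB·AA·AA·CCB·AA·AA·CCB·AA·AA·CCB
    A ↦ BB
    B ↦ CCB
    C ↦ AA

A->BB, B->CCB, C->AA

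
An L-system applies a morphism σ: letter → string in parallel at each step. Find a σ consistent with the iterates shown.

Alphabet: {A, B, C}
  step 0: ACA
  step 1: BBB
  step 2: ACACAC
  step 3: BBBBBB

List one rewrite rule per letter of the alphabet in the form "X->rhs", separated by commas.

  step 2 ⇒ step 3: ACACAC ⇒ B·B·B·B·B·B
    A ↦ B
    C ↦ B
  step 1 ⇒ step 2: BBB ⇒ AC·AC·AC
    B ↦ AC

A->B, B->AC, C->B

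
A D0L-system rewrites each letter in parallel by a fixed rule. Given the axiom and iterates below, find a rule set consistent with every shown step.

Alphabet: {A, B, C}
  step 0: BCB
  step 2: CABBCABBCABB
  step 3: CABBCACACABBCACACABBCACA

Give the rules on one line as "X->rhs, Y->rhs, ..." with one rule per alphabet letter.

A->BB, B->CA, C->CA

  step 2 ⇒ step 3: CABBCABBCABB ⇒ CA·BB·CA·CA·CA·BB·CA·CA·CA·BB·CA·CA
    A ↦ BB
    B ↦ CA
    C ↦ CA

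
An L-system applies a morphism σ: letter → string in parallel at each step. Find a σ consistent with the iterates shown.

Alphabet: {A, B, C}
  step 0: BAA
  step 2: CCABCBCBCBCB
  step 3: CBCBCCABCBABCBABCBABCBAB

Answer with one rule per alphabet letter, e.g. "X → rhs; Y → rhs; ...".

A->CC, B->AB, C->CB

  step 2 ⇒ step 3: CCABCBCBCBCB ⇒ CB·CB·CC·AB·CB·AB·CB·AB·CB·AB·CB·AB
    A ↦ CC
    B ↦ AB
    C ↦ CB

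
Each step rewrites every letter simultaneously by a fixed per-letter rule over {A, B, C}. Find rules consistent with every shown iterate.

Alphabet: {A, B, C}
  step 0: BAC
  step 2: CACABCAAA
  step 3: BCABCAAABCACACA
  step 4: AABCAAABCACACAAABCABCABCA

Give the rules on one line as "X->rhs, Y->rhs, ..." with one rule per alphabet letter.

A->CA, B->AA, C->B

  step 3 ⇒ step 4: BCABCAAABCACACA ⇒ AA·B·CA·AA·B·CA·CA·CA·AA·B·CA·B·CA·B·CA
    A ↦ CA
    B ↦ AA
    C ↦ B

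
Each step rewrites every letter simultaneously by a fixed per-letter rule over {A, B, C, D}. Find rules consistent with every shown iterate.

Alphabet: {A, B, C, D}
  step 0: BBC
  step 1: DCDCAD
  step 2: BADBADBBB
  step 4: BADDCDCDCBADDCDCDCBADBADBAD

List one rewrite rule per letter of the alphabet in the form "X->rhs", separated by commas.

  step 1 ⇒ step 2: DCDCAD ⇒ B·AD·B·AD·BB·B
    A ↦ BB
    C ↦ AD
    D ↦ B
  step 0 ⇒ step 1: BBC ⇒ DC·DC·AD
    B ↦ DC

A->BB, B->DC, C->AD, D->B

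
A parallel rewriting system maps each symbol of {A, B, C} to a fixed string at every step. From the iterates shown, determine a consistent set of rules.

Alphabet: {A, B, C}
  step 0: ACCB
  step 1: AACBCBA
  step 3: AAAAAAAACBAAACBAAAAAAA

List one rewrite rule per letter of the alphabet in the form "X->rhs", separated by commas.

A->AA, B->A, C->CB

  step 0 ⇒ step 1: ACCB ⇒ AA·CB·CB·A
    A ↦ AA
    B ↦ A
    C ↦ CB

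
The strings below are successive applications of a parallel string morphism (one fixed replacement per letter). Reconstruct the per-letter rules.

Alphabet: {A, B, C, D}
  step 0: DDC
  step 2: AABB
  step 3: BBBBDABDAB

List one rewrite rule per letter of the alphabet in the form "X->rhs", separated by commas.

A->BB, B->DAB, C->A, D->C

  step 2 ⇒ step 3: AABB ⇒ BB·BB·DAB·DAB
    A ↦ BB
    B ↦ DAB
    C ↦ A  (constrained at step 0)
    D ↦ C  (constrained at step 0)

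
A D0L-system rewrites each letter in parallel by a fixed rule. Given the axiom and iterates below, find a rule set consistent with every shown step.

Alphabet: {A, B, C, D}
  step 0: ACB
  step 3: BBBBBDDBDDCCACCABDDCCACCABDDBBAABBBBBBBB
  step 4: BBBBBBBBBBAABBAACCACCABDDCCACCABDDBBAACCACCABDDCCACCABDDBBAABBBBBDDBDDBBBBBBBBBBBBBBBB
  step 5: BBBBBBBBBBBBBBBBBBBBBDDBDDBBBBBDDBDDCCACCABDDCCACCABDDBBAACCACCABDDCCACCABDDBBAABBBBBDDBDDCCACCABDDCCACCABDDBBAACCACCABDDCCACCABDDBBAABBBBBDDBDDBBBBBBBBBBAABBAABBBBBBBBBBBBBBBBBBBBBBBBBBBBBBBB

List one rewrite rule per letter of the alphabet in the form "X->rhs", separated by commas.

A->BDD, B->BB, C->CCA, D->A

  step 4 ⇒ step 5: BBBBBBBBBBAABBAACCACCABDDCCACCABDDBBAACCACCABDDCCACCABDDBBAABBBBBDDBDDBBBBBBBBBBBBBBBB ⇒ BB·BB·BB·BB·BB·BB·BB·BB·BB·BB·BDD·BDD·BB·BB·BDD·BDD·CCA·CCA·BDD·CCA·CCA·BDD·BB·A·A·CCA·CCA·BDD·CCA·CCA·BDD·BB·A·A·BB·BB·BDD·BDD·CCA·CCA·BDD·CCA·CCA·BDD·BB·A·A·CCA·CCA·BDD·CCA·CCA·BDD·BB·A·A·BB·BB·BDD·BDD·BB·BB·BB·BB·BB·A·A·BB·A·A·BB·BB·BB·BB·BB·BB·BB·BB·BB·BB·BB·BB·BB·BB·BB·BB
    A ↦ BDD
    B ↦ BB
    C ↦ CCA
    D ↦ A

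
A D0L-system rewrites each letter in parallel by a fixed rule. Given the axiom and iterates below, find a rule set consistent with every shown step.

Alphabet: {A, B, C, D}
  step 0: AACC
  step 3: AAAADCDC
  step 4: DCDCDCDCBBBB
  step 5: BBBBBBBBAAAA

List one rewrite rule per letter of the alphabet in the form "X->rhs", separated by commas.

A->DC, B->A, C->B, D->B

  step 4 ⇒ step 5: DCDCDCDCBBBB ⇒ B·B·B·B·B·B·B·B·A·A·A·A
    B ↦ A
    C ↦ B
    D ↦ B
  step 3 ⇒ step 4: AAAADCDC ⇒ DC·DC·DC·DC·B·B·B·B
    A ↦ DC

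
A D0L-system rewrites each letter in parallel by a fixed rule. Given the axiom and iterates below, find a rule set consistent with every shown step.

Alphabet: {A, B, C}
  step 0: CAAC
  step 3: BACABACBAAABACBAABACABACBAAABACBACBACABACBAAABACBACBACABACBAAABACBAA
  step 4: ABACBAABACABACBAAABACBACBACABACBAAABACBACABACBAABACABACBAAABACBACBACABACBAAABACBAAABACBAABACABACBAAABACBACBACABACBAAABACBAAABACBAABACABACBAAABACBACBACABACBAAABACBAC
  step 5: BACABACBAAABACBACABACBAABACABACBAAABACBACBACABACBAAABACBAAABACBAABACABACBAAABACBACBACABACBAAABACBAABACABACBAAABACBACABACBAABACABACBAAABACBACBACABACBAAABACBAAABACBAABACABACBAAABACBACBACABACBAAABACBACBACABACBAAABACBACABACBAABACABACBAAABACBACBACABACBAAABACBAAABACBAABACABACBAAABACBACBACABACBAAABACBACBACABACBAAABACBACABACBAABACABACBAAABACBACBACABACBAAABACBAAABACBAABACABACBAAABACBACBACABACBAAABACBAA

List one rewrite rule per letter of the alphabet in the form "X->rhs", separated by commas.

  step 4 ⇒ step 5: ABACBAABACABACBAAABACBACBACABACBAAABACBACABACBAABACABACBAAABACBACBACABACBAAABACBAAABACBAABACABACBAAABACBACBACABACBAAABACBAAABACBAABACABACBAAABACBACBACABACBAAABACBAC ⇒ BAC·A·BAC·BAA·A·BAC·BAC·A·BAC·BAA·BAC·A·BAC·BAA·A·BAC·BAC·BAC·A·BAC·BAA·A·BAC·BAA·A·BAC·BAA·BAC·A·BAC·BAA·A·BAC·BAC·BAC·A·BAC·BAA·A·BAC·BAA·BAC·A·BAC·BAA·A·BAC·BAC·A·BAC·BAA·BAC·A·BAC·BAA·A·BAC·BAC·BAC·A·BAC·BAA·A·BAC·BAA·A·BAC·BAA·BAC·A·BAC·BAA·A·BAC·BAC·BAC·A·BAC·BAA·A·BAC·BAC·BAC·A·BAC·BAA·A·BAC·BAC·A·BAC·BAA·BAC·A·BAC·BAA·A·BAC·BAC·BAC·A·BAC·BAA·A·BAC·BAA·A·BAC·BAA·BAC·A·BAC·BAA·A·BAC·BAC·BAC·A·BAC·BAA·A·BAC·BAC·BAC·A·BAC·BAA·A·BAC·BAC·A·BAC·BAA·BAC·A·BAC·BAA·A·BAC·BAC·BAC·A·BAC·BAA·A·BAC·BAA·A·BAC·BAA·BAC·A·BAC·BAA·A·BAC·BAC·BAC·A·BAC·BAA·A·BAC·BAA
    A ↦ BAC
    B ↦ A
    C ↦ BAA

A->BAC, B->A, C->BAA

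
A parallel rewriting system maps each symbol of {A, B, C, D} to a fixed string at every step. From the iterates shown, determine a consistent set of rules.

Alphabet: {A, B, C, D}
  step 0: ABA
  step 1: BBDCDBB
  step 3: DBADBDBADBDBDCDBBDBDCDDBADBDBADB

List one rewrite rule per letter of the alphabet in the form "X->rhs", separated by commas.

A->BB, B->DCD, C->A, D->DB

  step 0 ⇒ step 1: ABA ⇒ BB·DCD·BB
    A ↦ BB
    B ↦ DCD
    C ↦ A  (constrained at step 1)
    D ↦ DB  (constrained at step 1)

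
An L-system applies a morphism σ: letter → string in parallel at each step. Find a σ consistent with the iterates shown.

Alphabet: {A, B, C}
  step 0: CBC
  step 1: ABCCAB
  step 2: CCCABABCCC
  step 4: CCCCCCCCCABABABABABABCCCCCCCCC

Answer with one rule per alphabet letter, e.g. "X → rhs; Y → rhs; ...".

  step 1 ⇒ step 2: ABCCAB ⇒ C·CC·AB·AB·C·CC
    A ↦ C
    B ↦ CC
    C ↦ AB

A->C, B->CC, C->AB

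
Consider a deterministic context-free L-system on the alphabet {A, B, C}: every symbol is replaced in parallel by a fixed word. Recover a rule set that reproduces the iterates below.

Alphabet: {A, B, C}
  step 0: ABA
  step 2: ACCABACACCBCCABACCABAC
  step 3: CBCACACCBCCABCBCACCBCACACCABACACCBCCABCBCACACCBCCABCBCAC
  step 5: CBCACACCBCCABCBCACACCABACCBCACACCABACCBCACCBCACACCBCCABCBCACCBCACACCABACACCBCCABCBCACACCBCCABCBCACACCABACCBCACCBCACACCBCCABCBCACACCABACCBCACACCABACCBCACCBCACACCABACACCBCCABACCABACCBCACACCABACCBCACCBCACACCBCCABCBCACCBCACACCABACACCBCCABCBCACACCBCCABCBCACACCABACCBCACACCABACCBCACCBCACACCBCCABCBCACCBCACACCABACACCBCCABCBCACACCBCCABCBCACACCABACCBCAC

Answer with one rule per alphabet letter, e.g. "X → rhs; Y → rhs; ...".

A->CBC, B->CAB, C->AC

  step 2 ⇒ step 3: ACCABACACCBCCABACCABAC ⇒ CBC·AC·AC·CBC·CAB·CBC·AC·CBC·AC·AC·CAB·AC·AC·CBC·CAB·CBC·AC·AC·CBC·CAB·CBC·AC
    A ↦ CBC
    B ↦ CAB
    C ↦ AC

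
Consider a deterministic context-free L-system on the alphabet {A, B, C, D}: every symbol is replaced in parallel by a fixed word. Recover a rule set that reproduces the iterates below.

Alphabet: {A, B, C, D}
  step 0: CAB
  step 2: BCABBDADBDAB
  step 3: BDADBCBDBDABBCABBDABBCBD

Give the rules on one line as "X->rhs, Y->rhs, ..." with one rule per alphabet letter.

A->BC, B->BD, C->AD, D->AB

  step 2 ⇒ step 3: BCABBDADBDAB ⇒ BD·AD·BC·BD·BD·AB·BC·AB·BD·AB·BC·BD
    A ↦ BC
    B ↦ BD
    C ↦ AD
    D ↦ AB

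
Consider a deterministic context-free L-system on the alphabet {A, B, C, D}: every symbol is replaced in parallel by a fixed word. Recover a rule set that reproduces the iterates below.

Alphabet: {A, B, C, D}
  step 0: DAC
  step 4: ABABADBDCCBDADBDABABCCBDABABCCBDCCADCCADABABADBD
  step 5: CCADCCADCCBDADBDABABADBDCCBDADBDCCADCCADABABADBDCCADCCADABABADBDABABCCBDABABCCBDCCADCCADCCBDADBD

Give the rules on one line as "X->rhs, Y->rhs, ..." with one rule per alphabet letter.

A->CC, B->AD, C->AB, D->BD

  step 4 ⇒ step 5: ABABADBDCCBDADBDABABCCBDABABCCBDCCADCCADABABADBD ⇒ CC·AD·CC·AD·CC·BD·AD·BD·AB·AB·AD·BD·CC·BD·AD·BD·CC·AD·CC·AD·AB·AB·AD·BD·CC·AD·CC·AD·AB·AB·AD·BD·AB·AB·CC·BD·AB·AB·CC·BD·CC·AD·CC·AD·CC·BD·AD·BD
    A ↦ CC
    B ↦ AD
    C ↦ AB
    D ↦ BD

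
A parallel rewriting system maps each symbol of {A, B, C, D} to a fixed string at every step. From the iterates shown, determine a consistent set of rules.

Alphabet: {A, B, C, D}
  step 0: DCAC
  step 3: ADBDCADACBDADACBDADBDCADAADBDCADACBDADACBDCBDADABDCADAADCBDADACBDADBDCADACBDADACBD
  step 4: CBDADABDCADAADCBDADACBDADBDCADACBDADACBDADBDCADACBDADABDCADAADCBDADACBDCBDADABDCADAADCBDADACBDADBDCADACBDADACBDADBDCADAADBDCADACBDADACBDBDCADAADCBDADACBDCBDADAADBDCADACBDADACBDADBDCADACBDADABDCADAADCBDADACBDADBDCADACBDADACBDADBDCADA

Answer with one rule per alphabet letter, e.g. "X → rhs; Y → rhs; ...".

A->CBD, B->BDC, C->AD, D->ADA

  step 3 ⇒ step 4: ADBDCADACBDADACBDADBDCADAADBDCADACBDADACBDCBDADABDCADAADCBDADACBDADBDCADACBDADACBD ⇒ CBD·ADA·BDC·ADA·AD·CBD·ADA·CBD·AD·BDC·ADA·CBD·ADA·CBD·AD·BDC·ADA·CBD·ADA·BDC·ADA·AD·CBD·ADA·CBD·CBD·ADA·BDC·ADA·AD·CBD·ADA·CBD·AD·BDC·ADA·CBD·ADA·CBD·AD·BDC·ADA·AD·BDC·ADA·CBD·ADA·CBD·BDC·ADA·AD·CBD·ADA·CBD·CBD·ADA·AD·BDC·ADA·CBD·ADA·CBD·AD·BDC·ADA·CBD·ADA·BDC·ADA·AD·CBD·ADA·CBD·AD·BDC·ADA·CBD·ADA·CBD·AD·BDC·ADA
    A ↦ CBD
    B ↦ BDC
    C ↦ AD
    D ↦ ADA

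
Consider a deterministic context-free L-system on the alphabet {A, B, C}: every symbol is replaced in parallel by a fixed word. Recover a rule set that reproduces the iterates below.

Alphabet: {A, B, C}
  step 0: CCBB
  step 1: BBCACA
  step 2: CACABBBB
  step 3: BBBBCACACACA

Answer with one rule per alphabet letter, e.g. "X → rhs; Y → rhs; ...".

  step 2 ⇒ step 3: CACABBBB ⇒ B·B·B·B·CA·CA·CA·CA
    A ↦ B
    B ↦ CA
    C ↦ B

A->B, B->CA, C->B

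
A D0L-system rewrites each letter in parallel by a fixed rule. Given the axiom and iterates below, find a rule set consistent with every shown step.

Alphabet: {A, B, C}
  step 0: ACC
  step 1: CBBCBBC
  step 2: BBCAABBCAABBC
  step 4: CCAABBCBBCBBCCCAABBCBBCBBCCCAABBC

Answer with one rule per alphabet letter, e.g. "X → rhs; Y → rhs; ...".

A->C, B->A, C->BBC

  step 1 ⇒ step 2: CBBCBBC ⇒ BBC·A·A·BBC·A·A·BBC
    B ↦ A
    C ↦ BBC
  step 0 ⇒ step 1: ACC ⇒ C·BBC·BBC
    A ↦ C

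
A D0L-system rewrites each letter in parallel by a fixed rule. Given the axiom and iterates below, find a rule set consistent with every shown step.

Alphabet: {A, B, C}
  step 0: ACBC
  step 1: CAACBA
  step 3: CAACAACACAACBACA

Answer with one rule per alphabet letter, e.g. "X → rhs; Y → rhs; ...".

A->CA, B->CB, C->A

  step 0 ⇒ step 1: ACBC ⇒ CA·A·CB·A
    A ↦ CA
    B ↦ CB
    C ↦ A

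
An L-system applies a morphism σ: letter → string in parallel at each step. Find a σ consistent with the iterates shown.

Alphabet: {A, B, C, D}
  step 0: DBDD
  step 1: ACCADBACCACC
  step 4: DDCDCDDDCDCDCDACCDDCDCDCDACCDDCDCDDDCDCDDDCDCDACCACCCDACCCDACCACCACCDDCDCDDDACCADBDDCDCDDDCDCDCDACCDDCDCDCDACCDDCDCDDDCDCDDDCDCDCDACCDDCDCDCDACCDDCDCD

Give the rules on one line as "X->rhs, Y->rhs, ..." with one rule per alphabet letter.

  step 0 ⇒ step 1: DBDD ⇒ ACC·ADB·ACC·ACC
    B ↦ ADB
    D ↦ ACC
    A ↦ DD  (constrained at step 1)
    C ↦ CD  (constrained at step 1)

A->DD, B->ADB, C->CD, D->ACC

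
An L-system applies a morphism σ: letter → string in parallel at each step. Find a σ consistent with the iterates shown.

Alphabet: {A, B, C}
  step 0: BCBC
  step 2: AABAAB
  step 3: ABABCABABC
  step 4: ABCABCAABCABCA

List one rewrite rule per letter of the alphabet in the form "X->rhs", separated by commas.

  step 3 ⇒ step 4: ABABCABABC ⇒ AB·C·AB·C·A·AB·C·AB·C·A
    A ↦ AB
    B ↦ C
    C ↦ A

A->AB, B->C, C->A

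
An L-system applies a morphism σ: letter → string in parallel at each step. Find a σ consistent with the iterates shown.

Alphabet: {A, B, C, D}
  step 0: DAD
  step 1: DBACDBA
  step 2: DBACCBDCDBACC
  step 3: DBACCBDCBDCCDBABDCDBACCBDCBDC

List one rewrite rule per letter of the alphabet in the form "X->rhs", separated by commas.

A->C, B->C, C->BDC, D->DBA

  step 2 ⇒ step 3: DBACCBDCDBACC ⇒ DBA·C·C·BDC·BDC·C·DBA·BDC·DBA·C·C·BDC·BDC
    A ↦ C
    B ↦ C
    C ↦ BDC
    D ↦ DBA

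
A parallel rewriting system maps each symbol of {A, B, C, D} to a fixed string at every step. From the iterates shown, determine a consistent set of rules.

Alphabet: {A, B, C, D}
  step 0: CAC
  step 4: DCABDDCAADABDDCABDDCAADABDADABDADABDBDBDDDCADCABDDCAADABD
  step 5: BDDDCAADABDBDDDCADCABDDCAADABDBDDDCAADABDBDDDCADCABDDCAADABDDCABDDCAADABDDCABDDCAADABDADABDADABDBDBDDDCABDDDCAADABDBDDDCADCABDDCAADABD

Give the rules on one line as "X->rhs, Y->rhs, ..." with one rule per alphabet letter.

A->DCA, B->ADA, C->D, D->BD

  step 4 ⇒ step 5: DCABDDCAADABDDCABDDCAADABDADABDADABDBDBDDDCADCABDDCAADABD ⇒ BD·D·DCA·ADA·BD·BD·D·DCA·DCA·BD·DCA·ADA·BD·BD·D·DCA·ADA·BD·BD·D·DCA·DCA·BD·DCA·ADA·BD·DCA·BD·DCA·ADA·BD·DCA·BD·DCA·ADA·BD·ADA·BD·ADA·BD·BD·BD·D·DCA·BD·D·DCA·ADA·BD·BD·D·DCA·DCA·BD·DCA·ADA·BD
    A ↦ DCA
    B ↦ ADA
    C ↦ D
    D ↦ BD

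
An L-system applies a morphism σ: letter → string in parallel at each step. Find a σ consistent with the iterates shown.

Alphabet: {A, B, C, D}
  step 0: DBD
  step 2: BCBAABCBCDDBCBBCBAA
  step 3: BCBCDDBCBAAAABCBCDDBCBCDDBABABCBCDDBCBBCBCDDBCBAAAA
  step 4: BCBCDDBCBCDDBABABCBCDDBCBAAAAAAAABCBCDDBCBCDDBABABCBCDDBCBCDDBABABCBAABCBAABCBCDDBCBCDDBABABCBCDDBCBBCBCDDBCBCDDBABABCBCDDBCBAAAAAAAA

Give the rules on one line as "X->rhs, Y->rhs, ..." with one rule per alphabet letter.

A->AA, B->BCB, C->CDD, D->BA

  step 3 ⇒ step 4: BCBCDDBCBAAAABCBCDDBCBCDDBABABCBCDDBCBBCBCDDBCBAAAA ⇒ BCB·CDD·BCB·CDD·BA·BA·BCB·CDD·BCB·AA·AA·AA·AA·BCB·CDD·BCB·CDD·BA·BA·BCB·CDD·BCB·CDD·BA·BA·BCB·AA·BCB·AA·BCB·CDD·BCB·CDD·BA·BA·BCB·CDD·BCB·BCB·CDD·BCB·CDD·BA·BA·BCB·CDD·BCB·AA·AA·AA·AA
    A ↦ AA
    B ↦ BCB
    C ↦ CDD
    D ↦ BA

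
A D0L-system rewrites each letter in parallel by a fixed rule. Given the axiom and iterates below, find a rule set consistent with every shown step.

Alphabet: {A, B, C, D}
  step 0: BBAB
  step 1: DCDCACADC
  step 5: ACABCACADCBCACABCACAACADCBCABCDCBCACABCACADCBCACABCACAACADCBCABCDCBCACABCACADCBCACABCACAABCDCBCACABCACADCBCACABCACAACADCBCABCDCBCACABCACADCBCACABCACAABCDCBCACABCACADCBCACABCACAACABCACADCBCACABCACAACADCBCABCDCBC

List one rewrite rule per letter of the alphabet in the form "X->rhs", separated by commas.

A->ACA, B->DC, C->BC, D->A

  step 0 ⇒ step 1: BBAB ⇒ DC·DC·ACA·DC
    A ↦ ACA
    B ↦ DC
    C ↦ BC  (constrained at step 1)
    D ↦ A  (constrained at step 1)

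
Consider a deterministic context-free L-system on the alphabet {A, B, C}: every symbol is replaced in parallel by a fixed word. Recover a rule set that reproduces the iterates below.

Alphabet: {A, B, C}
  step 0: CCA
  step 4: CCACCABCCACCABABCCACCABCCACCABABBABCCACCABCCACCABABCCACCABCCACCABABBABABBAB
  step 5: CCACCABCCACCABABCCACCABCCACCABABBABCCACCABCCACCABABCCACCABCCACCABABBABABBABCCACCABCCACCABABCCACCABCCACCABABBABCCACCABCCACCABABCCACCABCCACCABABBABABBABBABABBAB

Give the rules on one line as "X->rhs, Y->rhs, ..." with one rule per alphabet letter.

  step 4 ⇒ step 5: CCACCABCCACCABABCCACCABCCACCABABBABCCACCABCCACCABABCCACCABCCACCABABBABABBAB ⇒ CCA·CCA·B·CCA·CCA·B·AB·CCA·CCA·B·CCA·CCA·B·AB·B·AB·CCA·CCA·B·CCA·CCA·B·AB·CCA·CCA·B·CCA·CCA·B·AB·B·AB·AB·B·AB·CCA·CCA·B·CCA·CCA·B·AB·CCA·CCA·B·CCA·CCA·B·AB·B·AB·CCA·CCA·B·CCA·CCA·B·AB·CCA·CCA·B·CCA·CCA·B·AB·B·AB·AB·B·AB·B·AB·AB·B·AB
    A ↦ B
    B ↦ AB
    C ↦ CCA

A->B, B->AB, C->CCA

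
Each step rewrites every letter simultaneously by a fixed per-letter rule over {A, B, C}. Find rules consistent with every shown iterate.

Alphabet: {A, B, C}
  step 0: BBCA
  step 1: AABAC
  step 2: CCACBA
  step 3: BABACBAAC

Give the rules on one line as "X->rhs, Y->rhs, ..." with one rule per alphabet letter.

A->C, B->A, C->BA

  step 2 ⇒ step 3: CCACBA ⇒ BA·BA·C·BA·A·C
    A ↦ C
    B ↦ A
    C ↦ BA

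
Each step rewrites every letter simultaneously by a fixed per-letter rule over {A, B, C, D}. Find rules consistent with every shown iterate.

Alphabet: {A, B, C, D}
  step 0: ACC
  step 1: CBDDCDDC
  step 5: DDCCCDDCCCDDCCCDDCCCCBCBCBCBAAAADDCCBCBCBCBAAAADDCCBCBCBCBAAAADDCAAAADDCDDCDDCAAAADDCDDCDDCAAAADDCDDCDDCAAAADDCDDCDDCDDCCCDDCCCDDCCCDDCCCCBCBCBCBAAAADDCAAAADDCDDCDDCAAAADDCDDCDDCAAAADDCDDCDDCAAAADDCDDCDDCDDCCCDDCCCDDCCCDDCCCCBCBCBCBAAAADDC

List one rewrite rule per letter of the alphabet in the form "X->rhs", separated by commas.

  step 0 ⇒ step 1: ACC ⇒ CB·DDC·DDC
    A ↦ CB
    C ↦ DDC
    B ↦ CC  (constrained at step 1)
    D ↦ AA  (constrained at step 1)

A->CB, B->CC, C->DDC, D->AA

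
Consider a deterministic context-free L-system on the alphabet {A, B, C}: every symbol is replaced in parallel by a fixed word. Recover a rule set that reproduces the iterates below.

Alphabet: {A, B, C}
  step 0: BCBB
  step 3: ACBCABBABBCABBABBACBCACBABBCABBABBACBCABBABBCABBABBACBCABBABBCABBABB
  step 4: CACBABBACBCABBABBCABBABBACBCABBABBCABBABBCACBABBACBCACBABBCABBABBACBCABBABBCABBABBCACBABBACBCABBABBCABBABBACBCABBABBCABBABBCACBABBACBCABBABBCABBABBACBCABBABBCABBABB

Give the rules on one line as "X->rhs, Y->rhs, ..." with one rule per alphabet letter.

  step 3 ⇒ step 4: ACBCABBABBCABBABBACBCACBABBCABBABBACBCABBABBCABBABBACBCABBABBCABBABB ⇒ C·ACB·ABB·ACB·C·ABB·ABB·C·ABB·ABB·ACB·C·ABB·ABB·C·ABB·ABB·C·ACB·ABB·ACB·C·ACB·ABB·C·ABB·ABB·ACB·C·ABB·ABB·C·ABB·ABB·C·ACB·ABB·ACB·C·ABB·ABB·C·ABB·ABB·ACB·C·ABB·ABB·C·ABB·ABB·C·ACB·ABB·ACB·C·ABB·ABB·C·ABB·ABB·ACB·C·ABB·ABB·C·ABB·ABB
    A ↦ C
    B ↦ ABB
    C ↦ ACB

A->C, B->ABB, C->ACB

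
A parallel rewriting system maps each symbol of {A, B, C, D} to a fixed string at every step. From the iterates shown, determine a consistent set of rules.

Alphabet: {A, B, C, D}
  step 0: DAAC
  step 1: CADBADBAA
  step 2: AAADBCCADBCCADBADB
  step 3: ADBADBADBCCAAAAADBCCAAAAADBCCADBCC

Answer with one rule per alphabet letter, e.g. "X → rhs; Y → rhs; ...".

  step 2 ⇒ step 3: AAADBCCADBCCADBADB ⇒ ADB·ADB·ADB·C·C·AA·AA·ADB·C·C·AA·AA·ADB·C·C·ADB·C·C
    A ↦ ADB
    B ↦ C
    C ↦ AA
    D ↦ C

A->ADB, B->C, C->AA, D->C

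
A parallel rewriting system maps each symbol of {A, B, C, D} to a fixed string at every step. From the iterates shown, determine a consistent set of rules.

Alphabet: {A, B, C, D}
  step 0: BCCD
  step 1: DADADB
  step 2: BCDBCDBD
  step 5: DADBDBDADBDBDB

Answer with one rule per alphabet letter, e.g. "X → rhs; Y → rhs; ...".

  step 1 ⇒ step 2: DADADB ⇒ B·CD·B·CD·B·D
    A ↦ CD
    B ↦ D
    D ↦ B
  step 0 ⇒ step 1: BCCD ⇒ D·AD·AD·B
    C ↦ AD

A->CD, B->D, C->AD, D->B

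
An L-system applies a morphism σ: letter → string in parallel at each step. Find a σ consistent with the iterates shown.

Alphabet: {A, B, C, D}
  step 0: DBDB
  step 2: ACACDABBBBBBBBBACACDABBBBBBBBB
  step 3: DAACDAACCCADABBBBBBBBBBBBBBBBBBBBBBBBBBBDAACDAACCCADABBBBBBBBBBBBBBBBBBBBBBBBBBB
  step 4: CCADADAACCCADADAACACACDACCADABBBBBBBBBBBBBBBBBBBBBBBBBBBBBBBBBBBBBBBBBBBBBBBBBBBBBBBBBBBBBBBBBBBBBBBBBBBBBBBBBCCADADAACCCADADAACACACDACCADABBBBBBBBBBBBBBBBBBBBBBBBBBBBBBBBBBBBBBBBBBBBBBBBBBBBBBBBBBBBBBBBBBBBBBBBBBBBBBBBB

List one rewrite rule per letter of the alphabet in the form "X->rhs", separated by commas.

A->DA, B->BBB, C->AC, D->CCA

  step 3 ⇒ step 4: DAACDAACCCADABBBBBBBBBBBBBBBBBBBBBBBBBBBDAACDAACCCADABBBBBBBBBBBBBBBBBBBBBBBBBBB ⇒ CCA·DA·DA·AC·CCA·DA·DA·AC·AC·AC·DA·CCA·DA·BBB·BBB·BBB·BBB·BBB·BBB·BBB·BBB·BBB·BBB·BBB·BBB·BBB·BBB·BBB·BBB·BBB·BBB·BBB·BBB·BBB·BBB·BBB·BBB·BBB·BBB·BBB·CCA·DA·DA·AC·CCA·DA·DA·AC·AC·AC·DA·CCA·DA·BBB·BBB·BBB·BBB·BBB·BBB·BBB·BBB·BBB·BBB·BBB·BBB·BBB·BBB·BBB·BBB·BBB·BBB·BBB·BBB·BBB·BBB·BBB·BBB·BBB·BBB·BBB
    A ↦ DA
    B ↦ BBB
    C ↦ AC
    D ↦ CCA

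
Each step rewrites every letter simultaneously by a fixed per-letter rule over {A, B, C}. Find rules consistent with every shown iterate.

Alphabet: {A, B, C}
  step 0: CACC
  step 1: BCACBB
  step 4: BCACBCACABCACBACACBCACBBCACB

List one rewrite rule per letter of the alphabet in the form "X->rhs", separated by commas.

  step 0 ⇒ step 1: CACC ⇒ B·CAC·B·B
    A ↦ CAC
    C ↦ B
    B ↦ A  (constrained at step 1)

A->CAC, B->A, C->B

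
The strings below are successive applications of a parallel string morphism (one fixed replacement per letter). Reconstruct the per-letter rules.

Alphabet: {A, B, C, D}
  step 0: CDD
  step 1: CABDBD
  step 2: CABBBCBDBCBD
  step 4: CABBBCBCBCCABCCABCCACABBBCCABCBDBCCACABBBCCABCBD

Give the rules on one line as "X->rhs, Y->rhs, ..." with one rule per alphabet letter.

  step 1 ⇒ step 2: CABDBD ⇒ CA·BB·BC·BD·BC·BD
    A ↦ BB
    B ↦ BC
    C ↦ CA
    D ↦ BD

A->BB, B->BC, C->CA, D->BD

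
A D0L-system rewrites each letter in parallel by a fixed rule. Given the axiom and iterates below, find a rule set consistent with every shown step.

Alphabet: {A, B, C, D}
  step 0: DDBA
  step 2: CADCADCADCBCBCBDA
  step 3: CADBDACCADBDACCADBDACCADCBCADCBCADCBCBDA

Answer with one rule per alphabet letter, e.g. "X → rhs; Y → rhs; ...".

A->BDA, B->CB, C->CAD, D->C

  step 2 ⇒ step 3: CADCADCADCBCBCBDA ⇒ CAD·BDA·C·CAD·BDA·C·CAD·BDA·C·CAD·CB·CAD·CB·CAD·CB·C·BDA
    A ↦ BDA
    B ↦ CB
    C ↦ CAD
    D ↦ C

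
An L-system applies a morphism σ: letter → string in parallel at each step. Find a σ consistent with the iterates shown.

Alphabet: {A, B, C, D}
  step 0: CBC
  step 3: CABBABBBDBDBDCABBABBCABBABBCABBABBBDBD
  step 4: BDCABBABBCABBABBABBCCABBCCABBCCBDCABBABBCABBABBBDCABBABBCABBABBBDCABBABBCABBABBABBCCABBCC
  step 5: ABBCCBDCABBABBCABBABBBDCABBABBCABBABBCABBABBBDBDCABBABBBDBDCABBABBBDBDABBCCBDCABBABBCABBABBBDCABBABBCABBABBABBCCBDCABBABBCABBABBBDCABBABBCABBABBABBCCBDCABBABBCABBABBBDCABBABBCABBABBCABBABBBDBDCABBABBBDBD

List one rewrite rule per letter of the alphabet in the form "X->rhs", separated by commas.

  step 4 ⇒ step 5: BDCABBABBCABBABBABBCCABBCCABBCCBDCABBABBCABBABBBDCABBABBCABBABBBDCABBABBCABBABBABBCCABBCC ⇒ ABB·CC·BD·C·ABB·ABB·C·ABB·ABB·BD·C·ABB·ABB·C·ABB·ABB·C·ABB·ABB·BD·BD·C·ABB·ABB·BD·BD·C·ABB·ABB·BD·BD·ABB·CC·BD·C·ABB·ABB·C·ABB·ABB·BD·C·ABB·ABB·C·ABB·ABB·ABB·CC·BD·C·ABB·ABB·C·ABB·ABB·BD·C·ABB·ABB·C·ABB·ABB·ABB·CC·BD·C·ABB·ABB·C·ABB·ABB·BD·C·ABB·ABB·C·ABB·ABB·C·ABB·ABB·BD·BD·C·ABB·ABB·BD·BD
    A ↦ C
    B ↦ ABB
    C ↦ BD
    D ↦ CC

A->C, B->ABB, C->BD, D->CC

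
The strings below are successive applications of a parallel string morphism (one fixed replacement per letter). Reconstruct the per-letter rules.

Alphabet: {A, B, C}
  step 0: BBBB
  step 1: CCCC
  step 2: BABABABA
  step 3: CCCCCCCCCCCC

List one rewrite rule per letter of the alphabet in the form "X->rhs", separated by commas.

A->CC, B->C, C->BA

  step 2 ⇒ step 3: BABABABA ⇒ C·CC·C·CC·C·CC·C·CC
    A ↦ CC
    B ↦ C
  step 1 ⇒ step 2: CCCC ⇒ BA·BA·BA·BA
    C ↦ BA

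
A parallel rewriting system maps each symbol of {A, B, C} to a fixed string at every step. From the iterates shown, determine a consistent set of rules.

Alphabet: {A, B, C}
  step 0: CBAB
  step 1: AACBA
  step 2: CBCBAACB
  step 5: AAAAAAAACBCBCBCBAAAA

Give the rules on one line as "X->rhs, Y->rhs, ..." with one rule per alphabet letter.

A->CB, B->A, C->A

  step 1 ⇒ step 2: AACBA ⇒ CB·CB·A·A·CB
    A ↦ CB
    B ↦ A
    C ↦ A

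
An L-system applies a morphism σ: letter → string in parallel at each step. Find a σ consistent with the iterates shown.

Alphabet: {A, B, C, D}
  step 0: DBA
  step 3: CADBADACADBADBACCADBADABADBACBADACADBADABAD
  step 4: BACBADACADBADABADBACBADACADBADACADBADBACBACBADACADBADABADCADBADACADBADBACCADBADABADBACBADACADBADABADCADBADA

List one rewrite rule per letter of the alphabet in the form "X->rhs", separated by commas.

  step 3 ⇒ step 4: CADBADACADBADBACCADBADABADBACBADACADBADABAD ⇒ BAC·BAD·A·CAD·BAD·A·BAD·BAC·BAD·A·CAD·BAD·A·CAD·BAD·BAC·BAC·BAD·A·CAD·BAD·A·BAD·CAD·BAD·A·CAD·BAD·BAC·CAD·BAD·A·BAD·BAC·BAD·A·CAD·BAD·A·BAD·CAD·BAD·A
    A ↦ BAD
    B ↦ CAD
    C ↦ BAC
    D ↦ A

A->BAD, B->CAD, C->BAC, D->A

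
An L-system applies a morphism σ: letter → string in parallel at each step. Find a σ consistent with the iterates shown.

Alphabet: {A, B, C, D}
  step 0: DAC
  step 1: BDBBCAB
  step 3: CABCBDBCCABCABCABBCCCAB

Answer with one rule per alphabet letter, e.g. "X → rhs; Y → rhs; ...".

A->B, B->C, C->CAB, D->BDB

  step 0 ⇒ step 1: DAC ⇒ BDB·B·CAB
    A ↦ B
    C ↦ CAB
    D ↦ BDB
    B ↦ C  (constrained at step 1)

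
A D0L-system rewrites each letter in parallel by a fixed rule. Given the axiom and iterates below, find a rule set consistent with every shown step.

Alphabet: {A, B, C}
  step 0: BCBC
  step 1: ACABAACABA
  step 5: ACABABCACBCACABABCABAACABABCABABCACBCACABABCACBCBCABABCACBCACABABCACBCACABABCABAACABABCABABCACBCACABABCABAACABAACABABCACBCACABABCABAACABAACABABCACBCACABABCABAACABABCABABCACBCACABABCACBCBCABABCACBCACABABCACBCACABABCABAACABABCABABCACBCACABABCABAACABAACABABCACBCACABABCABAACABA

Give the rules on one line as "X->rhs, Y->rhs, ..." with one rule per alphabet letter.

A->BC, B->AC, C->ABA

  step 0 ⇒ step 1: BCBC ⇒ AC·ABA·AC·ABA
    B ↦ AC
    C ↦ ABA
    A ↦ BC  (constrained at step 1)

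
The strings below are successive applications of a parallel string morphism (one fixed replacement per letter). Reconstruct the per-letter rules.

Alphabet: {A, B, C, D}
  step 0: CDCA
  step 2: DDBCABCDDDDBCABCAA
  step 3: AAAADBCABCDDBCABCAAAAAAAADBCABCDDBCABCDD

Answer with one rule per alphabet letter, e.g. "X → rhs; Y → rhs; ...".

  step 2 ⇒ step 3: DDBCABCDDDDBCABCAA ⇒ AA·AA·DBC·ABC·D·DBC·ABC·AA·AA·AA·AA·DBC·ABC·D·DBC·ABC·D·D
    A ↦ D
    B ↦ DBC
    C ↦ ABC
    D ↦ AA

A->D, B->DBC, C->ABC, D->AA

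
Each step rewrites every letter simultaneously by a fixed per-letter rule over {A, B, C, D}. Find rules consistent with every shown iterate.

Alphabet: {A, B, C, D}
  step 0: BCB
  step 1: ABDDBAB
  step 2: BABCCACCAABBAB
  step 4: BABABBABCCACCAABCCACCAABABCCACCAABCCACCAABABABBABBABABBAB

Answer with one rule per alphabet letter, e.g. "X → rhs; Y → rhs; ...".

  step 1 ⇒ step 2: ABDDBAB ⇒ B·AB·CCA·CCA·AB·B·AB
    A ↦ B
    B ↦ AB
    D ↦ CCA
  step 0 ⇒ step 1: BCB ⇒ AB·DDB·AB
    C ↦ DDB

A->B, B->AB, C->DDB, D->CCA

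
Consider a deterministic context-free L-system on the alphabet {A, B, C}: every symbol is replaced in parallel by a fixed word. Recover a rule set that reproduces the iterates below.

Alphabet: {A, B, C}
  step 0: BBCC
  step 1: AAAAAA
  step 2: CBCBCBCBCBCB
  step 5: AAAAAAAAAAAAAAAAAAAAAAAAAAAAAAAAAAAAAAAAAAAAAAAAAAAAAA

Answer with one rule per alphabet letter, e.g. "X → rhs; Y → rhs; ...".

  step 1 ⇒ step 2: AAAAAA ⇒ CB·CB·CB·CB·CB·CB
    A ↦ CB
  step 0 ⇒ step 1: BBCC ⇒ AA·AA·A·A
    B ↦ AA
  step 0 ⇒ step 1: BBCC ⇒ AA·AA·A·A
    C ↦ A

A->CB, B->AA, C->A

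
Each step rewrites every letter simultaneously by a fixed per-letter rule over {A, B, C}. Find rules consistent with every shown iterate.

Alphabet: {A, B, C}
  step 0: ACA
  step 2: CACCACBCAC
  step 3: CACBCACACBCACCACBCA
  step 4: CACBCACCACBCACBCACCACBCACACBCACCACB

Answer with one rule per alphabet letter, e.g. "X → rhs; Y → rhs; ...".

A->CB, B->C, C->CA

  step 3 ⇒ step 4: CACBCACACBCACCACBCA ⇒ CA·CB·CA·C·CA·CB·CA·CB·CA·C·CA·CB·CA·CA·CB·CA·C·CA·CB
    A ↦ CB
    B ↦ C
    C ↦ CA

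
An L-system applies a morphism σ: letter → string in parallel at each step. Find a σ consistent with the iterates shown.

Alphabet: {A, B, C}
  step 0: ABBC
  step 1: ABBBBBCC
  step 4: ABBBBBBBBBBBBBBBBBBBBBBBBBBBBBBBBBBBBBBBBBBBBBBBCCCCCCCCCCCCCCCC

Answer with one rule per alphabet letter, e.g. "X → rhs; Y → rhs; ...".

  step 0 ⇒ step 1: ABBC ⇒ AB·BB·BB·CC
    A ↦ AB
    B ↦ BB
    C ↦ CC

A->AB, B->BB, C->CC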